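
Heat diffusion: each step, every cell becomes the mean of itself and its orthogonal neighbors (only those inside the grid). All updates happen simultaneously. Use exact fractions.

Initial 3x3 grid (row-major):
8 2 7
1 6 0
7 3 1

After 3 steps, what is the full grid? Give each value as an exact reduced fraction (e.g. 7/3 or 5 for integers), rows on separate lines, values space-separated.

After step 1:
  11/3 23/4 3
  11/2 12/5 7/2
  11/3 17/4 4/3
After step 2:
  179/36 889/240 49/12
  457/120 107/25 307/120
  161/36 233/80 109/36
After step 3:
  8989/2160 61343/14400 2483/720
  31559/7200 5179/1500 25109/7200
  8059/2160 5877/1600 6119/2160

Answer: 8989/2160 61343/14400 2483/720
31559/7200 5179/1500 25109/7200
8059/2160 5877/1600 6119/2160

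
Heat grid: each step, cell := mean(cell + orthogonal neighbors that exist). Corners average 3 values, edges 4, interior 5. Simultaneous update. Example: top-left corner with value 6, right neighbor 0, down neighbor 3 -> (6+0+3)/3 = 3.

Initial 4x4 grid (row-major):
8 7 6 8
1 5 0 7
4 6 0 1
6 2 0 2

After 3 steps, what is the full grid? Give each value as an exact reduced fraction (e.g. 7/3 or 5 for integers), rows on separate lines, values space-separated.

Answer: 5449/1080 37103/7200 3967/800 3667/720
32963/7200 12559/3000 1617/400 2329/600
3139/800 6809/2000 1321/500 519/200
2623/720 1783/600 429/200 109/60

Derivation:
After step 1:
  16/3 13/2 21/4 7
  9/2 19/5 18/5 4
  17/4 17/5 7/5 5/2
  4 7/2 1 1
After step 2:
  49/9 1253/240 447/80 65/12
  1073/240 109/25 361/100 171/40
  323/80 327/100 119/50 89/40
  47/12 119/40 69/40 3/2
After step 3:
  5449/1080 37103/7200 3967/800 3667/720
  32963/7200 12559/3000 1617/400 2329/600
  3139/800 6809/2000 1321/500 519/200
  2623/720 1783/600 429/200 109/60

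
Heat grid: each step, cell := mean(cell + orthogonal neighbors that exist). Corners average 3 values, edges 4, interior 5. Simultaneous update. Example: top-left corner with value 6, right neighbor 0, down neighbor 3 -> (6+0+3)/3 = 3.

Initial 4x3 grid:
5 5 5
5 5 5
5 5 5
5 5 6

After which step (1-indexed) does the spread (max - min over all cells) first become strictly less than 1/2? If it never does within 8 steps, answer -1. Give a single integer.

Answer: 1

Derivation:
Step 1: max=16/3, min=5, spread=1/3
  -> spread < 1/2 first at step 1
Step 2: max=95/18, min=5, spread=5/18
Step 3: max=1121/216, min=5, spread=41/216
Step 4: max=133817/25920, min=5, spread=4217/25920
Step 5: max=7985149/1555200, min=36079/7200, spread=38417/311040
Step 6: max=477760211/93312000, min=722597/144000, spread=1903471/18662400
Step 7: max=28594589089/5598720000, min=21715759/4320000, spread=18038617/223948800
Step 8: max=1712884182851/335923200000, min=1956926759/388800000, spread=883978523/13436928000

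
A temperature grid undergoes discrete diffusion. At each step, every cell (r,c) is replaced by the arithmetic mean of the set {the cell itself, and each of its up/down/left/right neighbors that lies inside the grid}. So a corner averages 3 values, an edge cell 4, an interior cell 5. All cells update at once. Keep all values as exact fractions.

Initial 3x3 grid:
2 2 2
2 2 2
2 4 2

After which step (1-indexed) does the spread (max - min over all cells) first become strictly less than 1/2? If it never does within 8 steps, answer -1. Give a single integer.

Answer: 3

Derivation:
Step 1: max=8/3, min=2, spread=2/3
Step 2: max=307/120, min=2, spread=67/120
Step 3: max=2597/1080, min=207/100, spread=1807/5400
  -> spread < 1/2 first at step 3
Step 4: max=1021963/432000, min=5761/2700, spread=33401/144000
Step 5: max=9005933/3888000, min=583391/270000, spread=3025513/19440000
Step 6: max=3575326867/1555200000, min=31555949/14400000, spread=53531/497664
Step 7: max=212656925849/93312000000, min=8567116051/3888000000, spread=450953/5971968
Step 8: max=12706343560603/5598720000000, min=1034128610519/466560000000, spread=3799043/71663616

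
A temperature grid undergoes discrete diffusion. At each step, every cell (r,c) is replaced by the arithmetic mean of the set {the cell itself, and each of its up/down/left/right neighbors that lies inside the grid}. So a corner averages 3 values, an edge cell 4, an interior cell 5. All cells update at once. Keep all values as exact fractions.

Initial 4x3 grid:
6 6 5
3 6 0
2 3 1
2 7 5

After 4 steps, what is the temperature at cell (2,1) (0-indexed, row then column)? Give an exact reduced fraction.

Answer: 143137/40000

Derivation:
Step 1: cell (2,1) = 19/5
Step 2: cell (2,1) = 82/25
Step 3: cell (2,1) = 7309/2000
Step 4: cell (2,1) = 143137/40000
Full grid after step 4:
  187141/43200 3578737/864000 519623/129600
  285611/72000 1414283/360000 794083/216000
  809353/216000 143137/40000 773603/216000
  466973/129600 1050089/288000 457573/129600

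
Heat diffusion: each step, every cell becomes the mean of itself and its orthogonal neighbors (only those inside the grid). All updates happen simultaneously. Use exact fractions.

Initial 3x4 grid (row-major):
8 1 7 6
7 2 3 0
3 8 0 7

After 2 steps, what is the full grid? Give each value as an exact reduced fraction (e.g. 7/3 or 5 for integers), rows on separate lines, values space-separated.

Answer: 89/18 1097/240 929/240 151/36
77/15 387/100 387/100 49/15
19/4 359/80 749/240 65/18

Derivation:
After step 1:
  16/3 9/2 17/4 13/3
  5 21/5 12/5 4
  6 13/4 9/2 7/3
After step 2:
  89/18 1097/240 929/240 151/36
  77/15 387/100 387/100 49/15
  19/4 359/80 749/240 65/18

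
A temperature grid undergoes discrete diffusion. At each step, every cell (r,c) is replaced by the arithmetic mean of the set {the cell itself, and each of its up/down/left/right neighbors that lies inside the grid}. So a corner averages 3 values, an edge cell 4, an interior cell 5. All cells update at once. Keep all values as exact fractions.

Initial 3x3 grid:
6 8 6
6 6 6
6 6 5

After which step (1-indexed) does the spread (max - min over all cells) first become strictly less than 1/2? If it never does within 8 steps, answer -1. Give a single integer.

Step 1: max=20/3, min=17/3, spread=1
Step 2: max=787/120, min=103/18, spread=301/360
Step 3: max=6917/1080, min=85223/14400, spread=21011/43200
  -> spread < 1/2 first at step 3
Step 4: max=2728303/432000, min=386809/64800, spread=448729/1296000
Step 5: max=24388373/3888000, min=23484623/3888000, spread=1205/5184
Step 6: max=1453302931/233280000, min=1415236681/233280000, spread=10151/62208
Step 7: max=86920263557/13996800000, min=85316819807/13996800000, spread=85517/746496
Step 8: max=5199304079779/839808000000, min=5131763673529/839808000000, spread=720431/8957952

Answer: 3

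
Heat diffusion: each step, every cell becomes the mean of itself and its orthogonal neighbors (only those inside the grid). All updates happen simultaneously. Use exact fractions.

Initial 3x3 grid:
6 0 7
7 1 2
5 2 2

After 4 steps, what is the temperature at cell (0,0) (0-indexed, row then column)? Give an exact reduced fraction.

Answer: 482983/129600

Derivation:
Step 1: cell (0,0) = 13/3
Step 2: cell (0,0) = 151/36
Step 3: cell (0,0) = 8309/2160
Step 4: cell (0,0) = 482983/129600
Full grid after step 4:
  482983/129600 1464493/432000 67493/21600
  1047787/288000 397669/120000 105989/36000
  459683/129600 1367243/432000 62543/21600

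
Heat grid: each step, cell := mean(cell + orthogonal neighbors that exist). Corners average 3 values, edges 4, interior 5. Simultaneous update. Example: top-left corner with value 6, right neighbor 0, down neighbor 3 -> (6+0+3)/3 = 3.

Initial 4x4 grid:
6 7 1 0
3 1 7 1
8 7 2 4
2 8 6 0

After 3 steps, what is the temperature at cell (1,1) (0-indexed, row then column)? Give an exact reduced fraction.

Answer: 3403/750

Derivation:
Step 1: cell (1,1) = 5
Step 2: cell (1,1) = 417/100
Step 3: cell (1,1) = 3403/750
Full grid after step 3:
  251/54 7109/1800 6049/1800 5089/2160
  4237/900 3403/750 3923/1200 20911/7200
  1571/300 9409/2000 12421/3000 21623/7200
  3839/720 12373/2400 29783/7200 3931/1080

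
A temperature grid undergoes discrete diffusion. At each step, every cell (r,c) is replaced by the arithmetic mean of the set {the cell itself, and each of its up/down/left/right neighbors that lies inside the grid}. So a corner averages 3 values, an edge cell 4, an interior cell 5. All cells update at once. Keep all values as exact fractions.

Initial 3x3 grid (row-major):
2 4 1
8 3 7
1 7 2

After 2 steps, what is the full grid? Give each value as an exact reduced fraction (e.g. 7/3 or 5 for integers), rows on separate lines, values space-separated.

Answer: 32/9 509/120 13/4
193/40 183/50 1103/240
145/36 1183/240 71/18

Derivation:
After step 1:
  14/3 5/2 4
  7/2 29/5 13/4
  16/3 13/4 16/3
After step 2:
  32/9 509/120 13/4
  193/40 183/50 1103/240
  145/36 1183/240 71/18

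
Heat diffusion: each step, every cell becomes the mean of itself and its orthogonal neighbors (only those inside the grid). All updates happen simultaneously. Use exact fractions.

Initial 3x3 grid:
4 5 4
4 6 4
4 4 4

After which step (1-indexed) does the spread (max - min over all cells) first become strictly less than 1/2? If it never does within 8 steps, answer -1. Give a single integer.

Answer: 2

Derivation:
Step 1: max=19/4, min=4, spread=3/4
Step 2: max=457/100, min=171/40, spread=59/200
  -> spread < 1/2 first at step 2
Step 3: max=65267/14400, min=389/90, spread=1009/4800
Step 4: max=580747/129600, min=627679/144000, spread=158359/1296000
Step 5: max=231645803/51840000, min=355129/81000, spread=4363243/51840000
Step 6: max=2076463123/466560000, min=2278270211/518400000, spread=260199331/4665600000
Step 7: max=829424851427/186624000000, min=1713098473/388800000, spread=7137584387/186624000000
Step 8: max=49682255613169/11197440000000, min=2743636409933/622080000000, spread=3799043/143327232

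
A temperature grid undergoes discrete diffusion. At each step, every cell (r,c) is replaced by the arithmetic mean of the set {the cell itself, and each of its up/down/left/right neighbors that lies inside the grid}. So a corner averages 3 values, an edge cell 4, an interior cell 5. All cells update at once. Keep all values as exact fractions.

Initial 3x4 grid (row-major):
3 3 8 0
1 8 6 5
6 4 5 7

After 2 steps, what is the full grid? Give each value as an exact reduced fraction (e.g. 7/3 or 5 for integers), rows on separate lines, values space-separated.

After step 1:
  7/3 11/2 17/4 13/3
  9/2 22/5 32/5 9/2
  11/3 23/4 11/2 17/3
After step 2:
  37/9 989/240 1229/240 157/36
  149/40 531/100 501/100 209/40
  167/36 1159/240 1399/240 47/9

Answer: 37/9 989/240 1229/240 157/36
149/40 531/100 501/100 209/40
167/36 1159/240 1399/240 47/9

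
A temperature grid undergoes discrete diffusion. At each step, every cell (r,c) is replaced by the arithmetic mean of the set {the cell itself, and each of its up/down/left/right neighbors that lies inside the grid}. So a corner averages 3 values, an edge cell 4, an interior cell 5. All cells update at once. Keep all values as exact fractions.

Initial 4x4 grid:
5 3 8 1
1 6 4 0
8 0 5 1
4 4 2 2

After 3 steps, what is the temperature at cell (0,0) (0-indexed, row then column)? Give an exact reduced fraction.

Answer: 947/240

Derivation:
Step 1: cell (0,0) = 3
Step 2: cell (0,0) = 9/2
Step 3: cell (0,0) = 947/240
Full grid after step 3:
  947/240 171/40 2099/600 593/180
  2047/480 7203/2000 899/250 66/25
  26753/7200 2917/750 16663/6000 2327/900
  2189/540 23723/7200 21691/7200 4789/2160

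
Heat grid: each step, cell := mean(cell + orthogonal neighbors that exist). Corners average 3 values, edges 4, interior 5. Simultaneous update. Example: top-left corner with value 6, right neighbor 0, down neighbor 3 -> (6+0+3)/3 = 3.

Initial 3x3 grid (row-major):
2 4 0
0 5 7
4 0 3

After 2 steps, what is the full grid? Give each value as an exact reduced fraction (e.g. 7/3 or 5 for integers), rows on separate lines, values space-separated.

After step 1:
  2 11/4 11/3
  11/4 16/5 15/4
  4/3 3 10/3
After step 2:
  5/2 697/240 61/18
  557/240 309/100 279/80
  85/36 163/60 121/36

Answer: 5/2 697/240 61/18
557/240 309/100 279/80
85/36 163/60 121/36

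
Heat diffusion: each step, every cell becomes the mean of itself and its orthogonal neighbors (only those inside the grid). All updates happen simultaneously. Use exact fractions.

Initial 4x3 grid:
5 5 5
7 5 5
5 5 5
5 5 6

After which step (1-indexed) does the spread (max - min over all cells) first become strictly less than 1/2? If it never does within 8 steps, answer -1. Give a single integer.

Answer: 3

Derivation:
Step 1: max=17/3, min=5, spread=2/3
Step 2: max=331/60, min=5, spread=31/60
Step 3: max=2911/540, min=12293/2400, spread=5803/21600
  -> spread < 1/2 first at step 3
Step 4: max=575909/108000, min=111413/21600, spread=4711/27000
Step 5: max=5151479/972000, min=11210497/2160000, spread=2135107/19440000
Step 6: max=513104261/97200000, min=1012401497/194400000, spread=552281/7776000
Step 7: max=9215431357/1749600000, min=146046750437/27993600000, spread=56006051/1119744000
Step 8: max=919944024133/174960000000, min=3654752288657/699840000000, spread=200190463/5598720000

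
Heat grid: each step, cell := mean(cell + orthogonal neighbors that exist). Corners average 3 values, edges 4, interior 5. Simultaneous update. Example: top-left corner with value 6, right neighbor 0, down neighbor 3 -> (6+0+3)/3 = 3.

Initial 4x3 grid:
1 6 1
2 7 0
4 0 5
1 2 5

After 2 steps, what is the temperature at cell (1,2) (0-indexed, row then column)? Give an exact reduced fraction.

Answer: 133/48

Derivation:
Step 1: cell (1,2) = 13/4
Step 2: cell (1,2) = 133/48
Full grid after step 2:
  41/12 145/48 28/9
  45/16 171/50 133/48
  671/240 257/100 267/80
  73/36 179/60 17/6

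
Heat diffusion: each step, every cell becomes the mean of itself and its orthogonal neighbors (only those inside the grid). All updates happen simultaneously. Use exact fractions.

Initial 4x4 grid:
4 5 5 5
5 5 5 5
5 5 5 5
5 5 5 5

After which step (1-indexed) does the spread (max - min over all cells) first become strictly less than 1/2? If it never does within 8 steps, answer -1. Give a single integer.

Answer: 1

Derivation:
Step 1: max=5, min=14/3, spread=1/3
  -> spread < 1/2 first at step 1
Step 2: max=5, min=85/18, spread=5/18
Step 3: max=5, min=1039/216, spread=41/216
Step 4: max=5, min=31357/6480, spread=1043/6480
Step 5: max=5, min=946447/194400, spread=25553/194400
Step 6: max=89921/18000, min=28488541/5832000, spread=645863/5832000
Step 7: max=599029/120000, min=857158309/174960000, spread=16225973/174960000
Step 8: max=269299/54000, min=25766522017/5248800000, spread=409340783/5248800000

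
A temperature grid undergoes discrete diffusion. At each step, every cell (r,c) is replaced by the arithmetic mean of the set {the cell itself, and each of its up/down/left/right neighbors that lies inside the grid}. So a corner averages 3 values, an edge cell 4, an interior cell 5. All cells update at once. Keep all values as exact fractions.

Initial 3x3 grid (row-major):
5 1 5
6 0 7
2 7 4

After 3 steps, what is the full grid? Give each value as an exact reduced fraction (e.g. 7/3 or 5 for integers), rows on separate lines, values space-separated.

Answer: 169/45 51619/14400 8747/2160
17723/4800 24803/6000 14611/3600
1507/360 6541/1600 1093/240

Derivation:
After step 1:
  4 11/4 13/3
  13/4 21/5 4
  5 13/4 6
After step 2:
  10/3 917/240 133/36
  329/80 349/100 139/30
  23/6 369/80 53/12
After step 3:
  169/45 51619/14400 8747/2160
  17723/4800 24803/6000 14611/3600
  1507/360 6541/1600 1093/240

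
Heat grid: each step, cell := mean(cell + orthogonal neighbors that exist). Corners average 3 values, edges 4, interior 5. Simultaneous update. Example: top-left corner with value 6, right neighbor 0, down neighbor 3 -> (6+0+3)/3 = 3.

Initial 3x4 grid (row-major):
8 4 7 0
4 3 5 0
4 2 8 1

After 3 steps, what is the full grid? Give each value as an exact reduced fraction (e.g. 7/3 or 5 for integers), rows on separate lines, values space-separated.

Answer: 10121/2160 8303/1800 13381/3600 431/135
65159/14400 12443/3000 22811/6000 21317/7200
2189/540 29537/7200 8479/2400 2317/720

Derivation:
After step 1:
  16/3 11/2 4 7/3
  19/4 18/5 23/5 3/2
  10/3 17/4 4 3
After step 2:
  187/36 553/120 493/120 47/18
  1021/240 227/50 177/50 343/120
  37/9 911/240 317/80 17/6
After step 3:
  10121/2160 8303/1800 13381/3600 431/135
  65159/14400 12443/3000 22811/6000 21317/7200
  2189/540 29537/7200 8479/2400 2317/720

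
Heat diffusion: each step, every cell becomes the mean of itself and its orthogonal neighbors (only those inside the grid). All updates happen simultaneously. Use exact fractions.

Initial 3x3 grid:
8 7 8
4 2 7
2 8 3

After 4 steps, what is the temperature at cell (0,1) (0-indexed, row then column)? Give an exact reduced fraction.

Step 1: cell (0,1) = 25/4
Step 2: cell (0,1) = 1531/240
Step 3: cell (0,1) = 82877/14400
Step 4: cell (0,1) = 4992619/864000
Full grid after step 4:
  707407/129600 4992619/864000 753607/129600
  41743/8000 475657/90000 1213811/216000
  623957/129600 4384369/864000 223919/43200

Answer: 4992619/864000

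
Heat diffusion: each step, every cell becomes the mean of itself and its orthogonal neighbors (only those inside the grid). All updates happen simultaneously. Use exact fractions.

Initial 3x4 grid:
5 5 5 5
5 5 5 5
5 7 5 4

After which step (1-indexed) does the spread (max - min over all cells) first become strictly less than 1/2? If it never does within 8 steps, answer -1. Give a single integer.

Answer: 3

Derivation:
Step 1: max=17/3, min=14/3, spread=1
Step 2: max=1309/240, min=233/48, spread=3/5
Step 3: max=11599/2160, min=709/144, spread=241/540
  -> spread < 1/2 first at step 3
Step 4: max=342589/64800, min=71437/14400, spread=8449/25920
Step 5: max=10216423/1944000, min=12907369/2592000, spread=428717/1555200
Step 6: max=304420201/58320000, min=778539211/155520000, spread=3989759/18662400
Step 7: max=9095960317/1749600000, min=1735952587/345600000, spread=196928221/1119744000
Step 8: max=135944458457/26244000000, min=2821550015291/559872000000, spread=1886362363/13436928000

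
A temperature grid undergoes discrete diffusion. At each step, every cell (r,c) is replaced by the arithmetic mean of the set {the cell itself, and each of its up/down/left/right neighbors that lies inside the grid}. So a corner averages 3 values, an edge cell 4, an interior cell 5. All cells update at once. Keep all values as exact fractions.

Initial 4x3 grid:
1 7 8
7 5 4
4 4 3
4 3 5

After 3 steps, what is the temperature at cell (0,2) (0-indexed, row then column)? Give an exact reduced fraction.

Answer: 11669/2160

Derivation:
Step 1: cell (0,2) = 19/3
Step 2: cell (0,2) = 199/36
Step 3: cell (0,2) = 11669/2160
Full grid after step 3:
  3643/720 74149/14400 11669/2160
  927/200 29591/6000 17611/3600
  7873/1800 1586/375 15821/3600
  2167/540 14581/3600 1061/270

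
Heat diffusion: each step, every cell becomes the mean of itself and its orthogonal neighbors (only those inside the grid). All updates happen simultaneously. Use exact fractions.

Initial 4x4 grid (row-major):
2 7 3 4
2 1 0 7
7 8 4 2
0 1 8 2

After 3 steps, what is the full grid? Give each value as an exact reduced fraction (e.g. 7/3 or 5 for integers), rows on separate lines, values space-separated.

After step 1:
  11/3 13/4 7/2 14/3
  3 18/5 3 13/4
  17/4 21/5 22/5 15/4
  8/3 17/4 15/4 4
After step 2:
  119/36 841/240 173/48 137/36
  871/240 341/100 71/20 11/3
  847/240 207/50 191/50 77/20
  67/18 223/60 41/10 23/6
After step 3:
  1879/540 24883/7200 5207/1440 1595/432
  24973/7200 547/150 21661/6000 2677/720
  27037/7200 22339/6000 973/250 1517/400
  7897/2160 14111/3600 1547/400 707/180

Answer: 1879/540 24883/7200 5207/1440 1595/432
24973/7200 547/150 21661/6000 2677/720
27037/7200 22339/6000 973/250 1517/400
7897/2160 14111/3600 1547/400 707/180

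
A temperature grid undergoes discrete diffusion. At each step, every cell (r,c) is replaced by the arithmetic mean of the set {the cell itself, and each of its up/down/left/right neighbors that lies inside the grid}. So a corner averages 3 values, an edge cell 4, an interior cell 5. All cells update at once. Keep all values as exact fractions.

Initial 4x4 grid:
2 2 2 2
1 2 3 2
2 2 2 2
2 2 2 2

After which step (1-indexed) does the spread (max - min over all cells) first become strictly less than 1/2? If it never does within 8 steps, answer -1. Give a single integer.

Answer: 2

Derivation:
Step 1: max=9/4, min=5/3, spread=7/12
Step 2: max=109/50, min=43/24, spread=233/600
  -> spread < 1/2 first at step 2
Step 3: max=5143/2400, min=803/432, spread=6137/21600
Step 4: max=22979/10800, min=123037/64800, spread=14837/64800
Step 5: max=136417/64800, min=3118459/1620000, spread=48661/270000
Step 6: max=20331893/9720000, min=37788043/19440000, spread=35503/240000
Step 7: max=605849627/291600000, min=2852763343/1458000000, spread=7353533/60750000
Step 8: max=18084706229/8748000000, min=172117179269/87480000000, spread=2909961007/29160000000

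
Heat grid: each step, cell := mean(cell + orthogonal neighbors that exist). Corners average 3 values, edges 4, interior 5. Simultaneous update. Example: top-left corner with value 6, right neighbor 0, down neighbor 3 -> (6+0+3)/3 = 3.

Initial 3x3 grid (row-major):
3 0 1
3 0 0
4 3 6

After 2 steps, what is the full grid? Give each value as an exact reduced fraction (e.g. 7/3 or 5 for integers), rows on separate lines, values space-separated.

Answer: 11/6 17/15 37/36
271/120 97/50 377/240
109/36 647/240 8/3

Derivation:
After step 1:
  2 1 1/3
  5/2 6/5 7/4
  10/3 13/4 3
After step 2:
  11/6 17/15 37/36
  271/120 97/50 377/240
  109/36 647/240 8/3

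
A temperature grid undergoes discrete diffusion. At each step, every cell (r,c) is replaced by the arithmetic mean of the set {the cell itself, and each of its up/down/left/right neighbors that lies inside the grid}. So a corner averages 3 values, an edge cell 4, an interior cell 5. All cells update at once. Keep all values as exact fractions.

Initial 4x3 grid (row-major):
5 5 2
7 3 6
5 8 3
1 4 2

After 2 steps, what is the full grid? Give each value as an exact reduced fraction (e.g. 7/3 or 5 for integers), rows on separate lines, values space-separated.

Answer: 173/36 391/80 139/36
1303/240 453/100 1103/240
1091/240 483/100 317/80
37/9 881/240 23/6

Derivation:
After step 1:
  17/3 15/4 13/3
  5 29/5 7/2
  21/4 23/5 19/4
  10/3 15/4 3
After step 2:
  173/36 391/80 139/36
  1303/240 453/100 1103/240
  1091/240 483/100 317/80
  37/9 881/240 23/6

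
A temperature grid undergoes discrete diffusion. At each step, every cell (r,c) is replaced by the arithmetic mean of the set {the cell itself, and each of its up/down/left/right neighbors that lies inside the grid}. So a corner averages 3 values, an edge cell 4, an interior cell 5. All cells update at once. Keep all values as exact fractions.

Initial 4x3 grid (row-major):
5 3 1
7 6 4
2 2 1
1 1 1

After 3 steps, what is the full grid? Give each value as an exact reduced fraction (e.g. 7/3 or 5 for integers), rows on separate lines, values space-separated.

After step 1:
  5 15/4 8/3
  5 22/5 3
  3 12/5 2
  4/3 5/4 1
After step 2:
  55/12 949/240 113/36
  87/20 371/100 181/60
  44/15 261/100 21/10
  67/36 359/240 17/12
After step 3:
  1031/240 55391/14400 7279/2160
  4673/1200 21169/6000 10769/3600
  10579/3600 15419/6000 2743/1200
  4529/2160 26581/14400 401/240

Answer: 1031/240 55391/14400 7279/2160
4673/1200 21169/6000 10769/3600
10579/3600 15419/6000 2743/1200
4529/2160 26581/14400 401/240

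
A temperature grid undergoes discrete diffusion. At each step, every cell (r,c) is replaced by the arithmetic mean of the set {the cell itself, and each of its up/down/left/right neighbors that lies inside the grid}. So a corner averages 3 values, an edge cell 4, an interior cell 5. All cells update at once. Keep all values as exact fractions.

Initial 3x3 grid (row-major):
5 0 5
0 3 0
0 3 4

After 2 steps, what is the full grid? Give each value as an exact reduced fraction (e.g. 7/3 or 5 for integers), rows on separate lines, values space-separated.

Answer: 83/36 467/240 95/36
22/15 239/100 41/20
11/6 211/120 47/18

Derivation:
After step 1:
  5/3 13/4 5/3
  2 6/5 3
  1 5/2 7/3
After step 2:
  83/36 467/240 95/36
  22/15 239/100 41/20
  11/6 211/120 47/18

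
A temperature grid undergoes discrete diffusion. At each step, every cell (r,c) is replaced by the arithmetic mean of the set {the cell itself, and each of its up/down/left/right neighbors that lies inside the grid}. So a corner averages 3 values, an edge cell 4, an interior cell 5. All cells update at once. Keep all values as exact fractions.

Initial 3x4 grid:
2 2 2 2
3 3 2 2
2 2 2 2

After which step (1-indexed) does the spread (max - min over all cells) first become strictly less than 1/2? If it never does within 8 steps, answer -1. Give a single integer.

Answer: 2

Derivation:
Step 1: max=5/2, min=2, spread=1/2
Step 2: max=287/120, min=2, spread=47/120
  -> spread < 1/2 first at step 2
Step 3: max=16981/7200, min=817/400, spread=91/288
Step 4: max=1003199/432000, min=4973/2400, spread=108059/432000
Step 5: max=59703661/25920000, min=1002659/480000, spread=222403/1036800
Step 6: max=3551125799/1555200000, min=182160643/86400000, spread=10889369/62208000
Step 7: max=211768455541/93312000000, min=11000191537/5184000000, spread=110120063/746496000
Step 8: max=12634399516319/5598720000000, min=221325327161/103680000000, spread=5462654797/44789760000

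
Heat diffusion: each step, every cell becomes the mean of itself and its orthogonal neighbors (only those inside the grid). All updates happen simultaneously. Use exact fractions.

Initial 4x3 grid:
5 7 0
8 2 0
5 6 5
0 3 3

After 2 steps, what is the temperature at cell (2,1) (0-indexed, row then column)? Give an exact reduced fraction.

Step 1: cell (2,1) = 21/5
Step 2: cell (2,1) = 401/100
Full grid after step 2:
  91/18 171/40 91/36
  1261/240 381/100 731/240
  997/240 401/100 787/240
  125/36 203/60 61/18

Answer: 401/100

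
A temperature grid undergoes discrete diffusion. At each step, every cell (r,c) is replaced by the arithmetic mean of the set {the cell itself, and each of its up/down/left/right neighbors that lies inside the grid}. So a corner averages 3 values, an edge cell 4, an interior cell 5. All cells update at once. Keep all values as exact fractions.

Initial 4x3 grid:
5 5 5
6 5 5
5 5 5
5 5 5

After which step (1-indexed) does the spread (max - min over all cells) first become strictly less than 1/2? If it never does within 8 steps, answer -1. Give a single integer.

Answer: 1

Derivation:
Step 1: max=16/3, min=5, spread=1/3
  -> spread < 1/2 first at step 1
Step 2: max=631/120, min=5, spread=31/120
Step 3: max=5611/1080, min=5, spread=211/1080
Step 4: max=556897/108000, min=9047/1800, spread=14077/108000
Step 5: max=5000407/972000, min=543683/108000, spread=5363/48600
Step 6: max=149540809/29160000, min=302869/60000, spread=93859/1166400
Step 7: max=8958274481/1749600000, min=491336467/97200000, spread=4568723/69984000
Step 8: max=536660435629/104976000000, min=14761618889/2916000000, spread=8387449/167961600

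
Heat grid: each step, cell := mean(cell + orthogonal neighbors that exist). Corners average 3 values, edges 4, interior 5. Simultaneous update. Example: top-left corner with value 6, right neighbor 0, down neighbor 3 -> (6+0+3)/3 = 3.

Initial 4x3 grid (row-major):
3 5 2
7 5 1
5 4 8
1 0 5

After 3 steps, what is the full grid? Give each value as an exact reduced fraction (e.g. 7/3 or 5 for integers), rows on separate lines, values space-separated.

Answer: 22/5 58751/14400 8149/2160
10481/2400 12497/3000 899/225
9301/2400 23819/6000 14389/3600
811/240 25223/7200 2051/540

Derivation:
After step 1:
  5 15/4 8/3
  5 22/5 4
  17/4 22/5 9/2
  2 5/2 13/3
After step 2:
  55/12 949/240 125/36
  373/80 431/100 467/120
  313/80 401/100 517/120
  35/12 397/120 34/9
After step 3:
  22/5 58751/14400 8149/2160
  10481/2400 12497/3000 899/225
  9301/2400 23819/6000 14389/3600
  811/240 25223/7200 2051/540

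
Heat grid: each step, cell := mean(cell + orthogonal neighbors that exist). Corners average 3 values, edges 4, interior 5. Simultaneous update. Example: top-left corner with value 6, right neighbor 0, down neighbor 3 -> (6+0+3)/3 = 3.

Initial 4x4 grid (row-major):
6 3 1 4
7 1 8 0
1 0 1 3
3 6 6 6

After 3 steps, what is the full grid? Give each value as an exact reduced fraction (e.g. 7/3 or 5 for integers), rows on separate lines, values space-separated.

Answer: 8513/2160 24173/7200 23821/7200 749/270
12259/3600 20819/6000 869/300 23131/7200
11911/3600 2293/750 7027/2000 2659/800
1727/540 12691/3600 4421/1200 2897/720

Derivation:
After step 1:
  16/3 11/4 4 5/3
  15/4 19/5 11/5 15/4
  11/4 9/5 18/5 5/2
  10/3 15/4 19/4 5
After step 2:
  71/18 953/240 637/240 113/36
  469/120 143/50 347/100 607/240
  349/120 157/50 297/100 297/80
  59/18 409/120 171/40 49/12
After step 3:
  8513/2160 24173/7200 23821/7200 749/270
  12259/3600 20819/6000 869/300 23131/7200
  11911/3600 2293/750 7027/2000 2659/800
  1727/540 12691/3600 4421/1200 2897/720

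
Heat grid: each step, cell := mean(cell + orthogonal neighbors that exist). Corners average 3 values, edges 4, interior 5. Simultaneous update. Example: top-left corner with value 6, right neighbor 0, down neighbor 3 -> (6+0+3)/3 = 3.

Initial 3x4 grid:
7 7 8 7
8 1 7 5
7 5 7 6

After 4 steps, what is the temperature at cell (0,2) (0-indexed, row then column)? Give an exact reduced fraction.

Answer: 673637/108000

Derivation:
Step 1: cell (0,2) = 29/4
Step 2: cell (0,2) = 379/60
Step 3: cell (0,2) = 23141/3600
Step 4: cell (0,2) = 673637/108000
Full grid after step 4:
  799669/129600 675937/108000 673637/108000 825959/129600
  1760387/288000 239541/40000 2216219/360000 5329111/864000
  766019/129600 1285999/216000 142211/24000 29267/4800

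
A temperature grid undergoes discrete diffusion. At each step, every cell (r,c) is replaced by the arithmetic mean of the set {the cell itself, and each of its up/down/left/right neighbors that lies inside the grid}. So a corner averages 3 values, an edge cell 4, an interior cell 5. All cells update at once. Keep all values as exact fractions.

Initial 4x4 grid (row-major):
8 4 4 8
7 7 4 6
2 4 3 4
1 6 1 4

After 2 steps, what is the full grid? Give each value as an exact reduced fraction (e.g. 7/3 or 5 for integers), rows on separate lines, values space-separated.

Answer: 217/36 1337/240 431/80 11/2
631/120 523/100 237/50 411/80
169/40 193/50 403/100 319/80
19/6 139/40 127/40 43/12

Derivation:
After step 1:
  19/3 23/4 5 6
  6 26/5 24/5 11/2
  7/2 22/5 16/5 17/4
  3 3 7/2 3
After step 2:
  217/36 1337/240 431/80 11/2
  631/120 523/100 237/50 411/80
  169/40 193/50 403/100 319/80
  19/6 139/40 127/40 43/12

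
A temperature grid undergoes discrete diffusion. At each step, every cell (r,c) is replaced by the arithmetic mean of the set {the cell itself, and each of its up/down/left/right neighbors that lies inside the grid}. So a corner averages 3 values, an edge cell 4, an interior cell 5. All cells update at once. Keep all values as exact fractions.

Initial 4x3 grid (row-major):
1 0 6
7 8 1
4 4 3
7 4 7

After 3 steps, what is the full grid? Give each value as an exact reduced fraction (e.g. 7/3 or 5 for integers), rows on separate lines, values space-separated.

Answer: 1625/432 17869/4800 373/108
15743/3600 4033/1000 28661/7200
483/100 28063/6000 31201/7200
51/10 35251/7200 10051/2160

Derivation:
After step 1:
  8/3 15/4 7/3
  5 4 9/2
  11/2 23/5 15/4
  5 11/2 14/3
After step 2:
  137/36 51/16 127/36
  103/24 437/100 175/48
  201/40 467/100 1051/240
  16/3 593/120 167/36
After step 3:
  1625/432 17869/4800 373/108
  15743/3600 4033/1000 28661/7200
  483/100 28063/6000 31201/7200
  51/10 35251/7200 10051/2160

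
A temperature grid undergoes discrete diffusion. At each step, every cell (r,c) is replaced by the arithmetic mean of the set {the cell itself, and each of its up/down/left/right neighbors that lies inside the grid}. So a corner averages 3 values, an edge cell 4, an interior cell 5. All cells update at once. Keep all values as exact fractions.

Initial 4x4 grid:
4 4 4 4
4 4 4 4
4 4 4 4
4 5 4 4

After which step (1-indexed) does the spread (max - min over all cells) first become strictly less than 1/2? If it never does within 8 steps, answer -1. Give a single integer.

Answer: 1

Derivation:
Step 1: max=13/3, min=4, spread=1/3
  -> spread < 1/2 first at step 1
Step 2: max=511/120, min=4, spread=31/120
Step 3: max=4531/1080, min=4, spread=211/1080
Step 4: max=448843/108000, min=4, spread=16843/108000
Step 5: max=4026643/972000, min=36079/9000, spread=130111/972000
Step 6: max=120282367/29160000, min=2167159/540000, spread=3255781/29160000
Step 7: max=3599553691/874800000, min=2171107/540000, spread=82360351/874800000
Step 8: max=107727316891/26244000000, min=391306441/97200000, spread=2074577821/26244000000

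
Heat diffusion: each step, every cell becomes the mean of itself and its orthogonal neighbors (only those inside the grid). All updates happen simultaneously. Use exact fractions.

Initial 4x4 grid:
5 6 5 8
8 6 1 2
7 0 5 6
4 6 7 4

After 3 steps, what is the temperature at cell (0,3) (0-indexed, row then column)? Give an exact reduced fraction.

Answer: 139/30

Derivation:
Step 1: cell (0,3) = 5
Step 2: cell (0,3) = 19/4
Step 3: cell (0,3) = 139/30
Full grid after step 3:
  12107/2160 19039/3600 5713/1200 139/30
  39503/7200 29081/6000 91/20 5333/1200
  36223/7200 727/150 5351/1200 16547/3600
  2767/540 34393/7200 34969/7200 10393/2160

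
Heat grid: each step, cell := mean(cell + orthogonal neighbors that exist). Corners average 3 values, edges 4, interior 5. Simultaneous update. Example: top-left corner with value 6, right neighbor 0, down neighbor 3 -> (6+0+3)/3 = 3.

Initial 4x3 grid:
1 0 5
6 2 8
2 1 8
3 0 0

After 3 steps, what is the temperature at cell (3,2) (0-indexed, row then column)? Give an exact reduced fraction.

Step 1: cell (3,2) = 8/3
Step 2: cell (3,2) = 95/36
Step 3: cell (3,2) = 1519/540
Full grid after step 3:
  5939/2160 2287/720 1033/270
  3973/1440 3953/1200 701/180
  3641/1440 3469/1200 2473/720
  4591/2160 337/144 1519/540

Answer: 1519/540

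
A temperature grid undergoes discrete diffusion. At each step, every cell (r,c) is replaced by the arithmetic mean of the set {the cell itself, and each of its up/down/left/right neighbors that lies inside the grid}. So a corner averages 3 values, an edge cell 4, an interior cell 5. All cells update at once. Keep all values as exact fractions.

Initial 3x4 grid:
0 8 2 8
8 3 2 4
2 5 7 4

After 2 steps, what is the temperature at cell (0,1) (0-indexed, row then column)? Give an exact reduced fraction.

Answer: 1127/240

Derivation:
Step 1: cell (0,1) = 13/4
Step 2: cell (0,1) = 1127/240
Full grid after step 2:
  71/18 1127/240 991/240 85/18
  1127/240 391/100 114/25 533/120
  25/6 379/80 347/80 14/3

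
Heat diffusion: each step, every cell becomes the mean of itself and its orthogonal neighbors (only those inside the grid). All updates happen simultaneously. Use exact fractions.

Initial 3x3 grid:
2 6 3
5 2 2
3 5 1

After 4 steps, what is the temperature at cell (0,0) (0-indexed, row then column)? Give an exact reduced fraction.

Step 1: cell (0,0) = 13/3
Step 2: cell (0,0) = 127/36
Step 3: cell (0,0) = 1621/432
Step 4: cell (0,0) = 18199/5184
Full grid after step 4:
  18199/5184 13267/3840 16415/5184
  30727/8640 3883/1200 27257/8640
  17437/5184 37691/11520 15461/5184

Answer: 18199/5184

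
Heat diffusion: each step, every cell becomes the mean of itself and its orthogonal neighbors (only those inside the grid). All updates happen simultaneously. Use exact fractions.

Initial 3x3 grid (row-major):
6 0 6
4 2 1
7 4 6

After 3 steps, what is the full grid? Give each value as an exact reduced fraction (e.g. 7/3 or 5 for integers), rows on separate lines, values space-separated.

After step 1:
  10/3 7/2 7/3
  19/4 11/5 15/4
  5 19/4 11/3
After step 2:
  139/36 341/120 115/36
  917/240 379/100 239/80
  29/6 937/240 73/18
After step 3:
  7577/2160 24637/7200 6497/2160
  58699/14400 20813/6000 5611/1600
  1507/360 59699/14400 3941/1080

Answer: 7577/2160 24637/7200 6497/2160
58699/14400 20813/6000 5611/1600
1507/360 59699/14400 3941/1080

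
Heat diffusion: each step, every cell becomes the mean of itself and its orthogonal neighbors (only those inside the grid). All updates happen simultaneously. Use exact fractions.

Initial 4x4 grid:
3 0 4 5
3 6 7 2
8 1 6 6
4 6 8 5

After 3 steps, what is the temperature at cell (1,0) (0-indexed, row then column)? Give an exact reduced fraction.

Answer: 2479/600

Derivation:
Step 1: cell (1,0) = 5
Step 2: cell (1,0) = 18/5
Step 3: cell (1,0) = 2479/600
Full grid after step 3:
  2443/720 8981/2400 5747/1440 461/108
  2479/600 8161/2000 3449/750 1357/288
  2737/600 1257/250 30941/6000 7633/1440
  937/180 261/50 1013/180 12191/2160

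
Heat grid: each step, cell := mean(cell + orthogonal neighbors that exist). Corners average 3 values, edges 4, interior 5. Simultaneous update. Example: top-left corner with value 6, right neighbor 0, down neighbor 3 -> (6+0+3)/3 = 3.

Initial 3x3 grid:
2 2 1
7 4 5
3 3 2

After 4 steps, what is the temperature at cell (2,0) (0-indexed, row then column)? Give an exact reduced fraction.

Step 1: cell (2,0) = 13/3
Step 2: cell (2,0) = 34/9
Step 3: cell (2,0) = 1039/270
Step 4: cell (2,0) = 118021/32400
Full grid after step 4:
  441959/129600 2846903/864000 399059/129600
  260669/72000 402787/120000 39049/12000
  118021/32400 767257/216000 6706/2025

Answer: 118021/32400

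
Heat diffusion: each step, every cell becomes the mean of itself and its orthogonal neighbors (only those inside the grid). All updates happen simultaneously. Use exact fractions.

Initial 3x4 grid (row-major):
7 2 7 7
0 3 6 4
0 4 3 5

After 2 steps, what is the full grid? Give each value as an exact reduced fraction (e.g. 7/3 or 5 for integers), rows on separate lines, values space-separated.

After step 1:
  3 19/4 11/2 6
  5/2 3 23/5 11/2
  4/3 5/2 9/2 4
After step 2:
  41/12 65/16 417/80 17/3
  59/24 347/100 231/50 201/40
  19/9 17/6 39/10 14/3

Answer: 41/12 65/16 417/80 17/3
59/24 347/100 231/50 201/40
19/9 17/6 39/10 14/3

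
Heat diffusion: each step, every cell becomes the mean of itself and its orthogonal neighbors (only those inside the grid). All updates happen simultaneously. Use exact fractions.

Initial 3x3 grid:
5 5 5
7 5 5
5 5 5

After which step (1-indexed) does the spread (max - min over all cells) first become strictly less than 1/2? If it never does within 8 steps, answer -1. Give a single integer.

Answer: 3

Derivation:
Step 1: max=17/3, min=5, spread=2/3
Step 2: max=667/120, min=5, spread=67/120
Step 3: max=5837/1080, min=507/100, spread=1807/5400
  -> spread < 1/2 first at step 3
Step 4: max=2317963/432000, min=13861/2700, spread=33401/144000
Step 5: max=20669933/3888000, min=1393391/270000, spread=3025513/19440000
Step 6: max=8240926867/1555200000, min=74755949/14400000, spread=53531/497664
Step 7: max=492592925849/93312000000, min=20231116051/3888000000, spread=450953/5971968
Step 8: max=29502503560603/5598720000000, min=2433808610519/466560000000, spread=3799043/71663616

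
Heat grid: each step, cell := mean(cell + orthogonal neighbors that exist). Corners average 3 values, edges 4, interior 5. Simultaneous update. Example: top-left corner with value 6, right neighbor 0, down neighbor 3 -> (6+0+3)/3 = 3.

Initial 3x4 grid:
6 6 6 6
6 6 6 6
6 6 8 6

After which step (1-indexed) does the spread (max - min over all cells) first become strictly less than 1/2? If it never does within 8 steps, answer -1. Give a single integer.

Step 1: max=20/3, min=6, spread=2/3
Step 2: max=391/60, min=6, spread=31/60
Step 3: max=3451/540, min=6, spread=211/540
  -> spread < 1/2 first at step 3
Step 4: max=340897/54000, min=5447/900, spread=14077/54000
Step 5: max=3056407/486000, min=327683/54000, spread=5363/24300
Step 6: max=91220809/14580000, min=182869/30000, spread=93859/583200
Step 7: max=5459074481/874800000, min=296936467/48600000, spread=4568723/34992000
Step 8: max=326708435629/52488000000, min=8929618889/1458000000, spread=8387449/83980800

Answer: 3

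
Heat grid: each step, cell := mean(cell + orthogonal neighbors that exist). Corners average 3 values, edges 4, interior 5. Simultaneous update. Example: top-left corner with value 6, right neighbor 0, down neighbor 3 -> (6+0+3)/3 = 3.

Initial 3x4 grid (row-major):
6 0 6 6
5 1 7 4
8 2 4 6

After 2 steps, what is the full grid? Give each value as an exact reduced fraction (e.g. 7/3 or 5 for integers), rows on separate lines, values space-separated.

Answer: 143/36 11/3 133/30 95/18
25/6 97/25 453/100 403/80
55/12 33/8 527/120 91/18

Derivation:
After step 1:
  11/3 13/4 19/4 16/3
  5 3 22/5 23/4
  5 15/4 19/4 14/3
After step 2:
  143/36 11/3 133/30 95/18
  25/6 97/25 453/100 403/80
  55/12 33/8 527/120 91/18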